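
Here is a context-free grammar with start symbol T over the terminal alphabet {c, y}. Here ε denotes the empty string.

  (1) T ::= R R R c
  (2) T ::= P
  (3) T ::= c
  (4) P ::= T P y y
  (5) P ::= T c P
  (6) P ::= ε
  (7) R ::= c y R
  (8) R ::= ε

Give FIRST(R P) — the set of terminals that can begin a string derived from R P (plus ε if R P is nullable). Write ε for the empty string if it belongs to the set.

FIRST(R): from R::=c y R we get {c}; from R::=ε we get {ε}. So FIRST(R) = {ε, c}.
FIRST(T): from T::=R R R c we get {c}; from T::=P we get {ε, c, y}; from T::=c we get {c}. So FIRST(T) = {ε, c, y}.
FIRST(P): from P::=T P y y we get {c, y}; from P::=T c P we get {c, y}; from P::=ε we get {ε}. So FIRST(P) = {ε, c, y}.
FIRST(R P): take FIRST of each symbol in turn, carrying on past any symbol whose FIRST contains ε; result {ε, c, y}.

{ε, c, y}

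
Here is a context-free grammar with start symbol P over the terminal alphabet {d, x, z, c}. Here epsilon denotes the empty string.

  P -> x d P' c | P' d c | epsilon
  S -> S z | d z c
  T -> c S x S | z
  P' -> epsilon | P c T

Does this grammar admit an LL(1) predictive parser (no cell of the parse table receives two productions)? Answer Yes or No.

No

FIRST(P) = {epsilon, c, d, x}
FIRST(S) = {d}
FIRST(T) = {c, z}
FIRST(P') = {epsilon, c, d, x}
FOLLOW(P) = {$, c}
FOLLOW(S) = {c, d, x, z}
FOLLOW(T) = {c, d}
FOLLOW(P') = {c, d}
Cell M[P, c] receives both P -> P' d c and P -> epsilon — the grammar is not LL(1).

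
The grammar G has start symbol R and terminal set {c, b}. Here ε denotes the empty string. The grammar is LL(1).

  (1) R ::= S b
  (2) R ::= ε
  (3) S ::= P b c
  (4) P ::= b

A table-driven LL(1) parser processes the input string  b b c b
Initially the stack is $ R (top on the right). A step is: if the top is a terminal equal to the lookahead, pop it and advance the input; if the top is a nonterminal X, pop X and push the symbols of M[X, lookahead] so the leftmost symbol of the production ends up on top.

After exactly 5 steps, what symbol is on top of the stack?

c

step 1: stack=$ R  input=b b c b $  — expand R ::= S b
step 2: stack=$ b S  input=b b c b $  — expand S ::= P b c
step 3: stack=$ b c b P  input=b b c b $  — expand P ::= b
step 4: stack=$ b c b b  input=b b c b $  — match b
step 5: stack=$ b c b  input=b c b $  — match b
Stack after step 5: $ b c (top = c).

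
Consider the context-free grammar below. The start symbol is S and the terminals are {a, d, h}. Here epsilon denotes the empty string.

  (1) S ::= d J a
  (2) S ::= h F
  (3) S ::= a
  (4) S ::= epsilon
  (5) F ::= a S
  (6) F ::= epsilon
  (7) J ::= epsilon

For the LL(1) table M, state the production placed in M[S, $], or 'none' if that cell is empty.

FIRST(S): from S::=d J a we get {d}; from S::=h F we get {h}; from S::=a we get {a}; from S::=epsilon we get {epsilon}. So FIRST(S) = {epsilon, a, d, h}.
FIRST(F): from F::=a S we get {a}; from F::=epsilon we get {epsilon}. So FIRST(F) = {epsilon, a}.
FIRST(J): from J::=epsilon we get {epsilon}. So FIRST(J) = {epsilon}.
FOLLOW(S) includes $ since S is the start symbol.
FOLLOW(S): in F::=a S, the suffix after S is empty, so FOLLOW(S) ⊇ FOLLOW(F) = {$}. Thus FOLLOW(S) = {$}.
FOLLOW(F): in S::=h F, the suffix after F is empty, so FOLLOW(F) ⊇ FOLLOW(S) = {$}. Thus FOLLOW(F) = {$}.
For S ::= d J a: FIRST(d J a) = {d}, so it goes in M[S, t] for t ∈ {d}.
For S ::= h F: FIRST(h F) = {h}, so it goes in M[S, t] for t ∈ {h}.
For S ::= a: FIRST(a) = {a}, so it goes in M[S, t] for t ∈ {a}.
For S ::= epsilon: FIRST(epsilon) = {epsilon}, so it goes in M[S, t] for t ∈ {}; since epsilon ∈ FIRST, also for every t ∈ FOLLOW(S) = {$}.

S ::= epsilon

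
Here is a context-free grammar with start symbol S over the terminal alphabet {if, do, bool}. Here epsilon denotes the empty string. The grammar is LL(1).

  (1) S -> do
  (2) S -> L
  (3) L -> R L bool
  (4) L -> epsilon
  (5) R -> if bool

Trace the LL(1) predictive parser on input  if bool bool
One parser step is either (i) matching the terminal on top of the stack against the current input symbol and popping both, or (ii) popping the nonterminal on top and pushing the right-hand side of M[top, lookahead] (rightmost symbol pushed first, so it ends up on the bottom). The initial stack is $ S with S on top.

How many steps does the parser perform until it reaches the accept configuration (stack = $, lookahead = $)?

7

step 1: stack=$ S  input=if bool bool $  — expand S -> L
step 2: stack=$ L  input=if bool bool $  — expand L -> R L bool
step 3: stack=$ bool L R  input=if bool bool $  — expand R -> if bool
step 4: stack=$ bool L bool if  input=if bool bool $  — match if
step 5: stack=$ bool L bool  input=bool bool $  — match bool
step 6: stack=$ bool L  input=bool $  — expand L -> epsilon
step 7: stack=$ bool  input=bool $  — match bool
Accept reached after 7 steps.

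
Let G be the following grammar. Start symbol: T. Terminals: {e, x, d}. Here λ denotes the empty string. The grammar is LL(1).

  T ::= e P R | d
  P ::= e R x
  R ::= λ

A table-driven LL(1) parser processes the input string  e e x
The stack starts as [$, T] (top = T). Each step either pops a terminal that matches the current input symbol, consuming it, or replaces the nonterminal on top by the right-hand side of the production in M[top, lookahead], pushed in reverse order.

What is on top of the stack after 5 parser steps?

     Stack      Input    Action
  1  $ T        e e x $  expand T ::= e P R
  2  $ R P e    e e x $  match e
  3  $ R P      e x $    expand P ::= e R x
  4  $ R x R e  e x $    match e
  5  $ R x R    x $      expand R ::= λ
Stack after step 5: $ R x (top = x).

x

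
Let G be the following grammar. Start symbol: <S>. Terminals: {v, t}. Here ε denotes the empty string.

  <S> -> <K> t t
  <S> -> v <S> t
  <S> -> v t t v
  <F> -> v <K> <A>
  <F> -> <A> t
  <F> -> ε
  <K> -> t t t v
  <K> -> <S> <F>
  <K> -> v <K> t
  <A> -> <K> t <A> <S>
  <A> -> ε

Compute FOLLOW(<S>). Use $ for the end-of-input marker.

{$, t, v}

FIRST(<S>): from <S>-><K> t t we get {t, v}; from <S>->v <S> t we get {v}; from <S>->v t t v we get {v}. So FIRST(<S>) = {t, v}.
FIRST(<K>): from <K>->t t t v we get {t}; from <K>-><S> <F> we get {t, v}; from <K>->v <K> t we get {v}. So FIRST(<K>) = {t, v}.
FIRST(<A>): from <A>-><K> t <A> <S> we get {t, v}; from <A>->ε we get {ε}. So FIRST(<A>) = {ε, t, v}.
FIRST(<F>): from <F>->v <K> <A> we get {v}; from <F>-><A> t we get {t, v}; from <F>->ε we get {ε}. So FIRST(<F>) = {ε, t, v}.
FOLLOW(<S>) includes $ since <S> is the start symbol.
FOLLOW(<S>): in <S>->v <S> t, <S> is followed by t with FIRST {t}; in <K>-><S> <F>, <S> is followed by <F> with FIRST {ε, t, v}; in <K>-><S> <F>, the suffix after <S> is nullable, so FOLLOW(<S>) ⊇ FOLLOW(<K>) = {t, v}; in <A>-><K> t <A> <S>, the suffix after <S> is empty, so FOLLOW(<S>) ⊇ FOLLOW(<A>) = {t, v}. Thus FOLLOW(<S>) = {$, t, v}.
FOLLOW(<F>): in <K>-><S> <F>, the suffix after <F> is empty, so FOLLOW(<F>) ⊇ FOLLOW(<K>) = {t, v}. Thus FOLLOW(<F>) = {t, v}.
FOLLOW(<K>): in <S>-><K> t t, <K> is followed by t t with FIRST {t}; in <F>->v <K> <A>, <K> is followed by <A> with FIRST {ε, t, v}; in <F>->v <K> <A>, the suffix after <K> is nullable, so FOLLOW(<K>) ⊇ FOLLOW(<F>) = {t, v}; in <K>->v <K> t, <K> is followed by t with FIRST {t}; in <A>-><K> t <A> <S>, <K> is followed by t <A> <S> with FIRST {t}. Thus FOLLOW(<K>) = {t, v}.
FOLLOW(<A>): in <F>->v <K> <A>, the suffix after <A> is empty, so FOLLOW(<A>) ⊇ FOLLOW(<F>) = {t, v}; in <F>-><A> t, <A> is followed by t with FIRST {t}; in <A>-><K> t <A> <S>, <A> is followed by <S> with FIRST {t, v}. Thus FOLLOW(<A>) = {t, v}.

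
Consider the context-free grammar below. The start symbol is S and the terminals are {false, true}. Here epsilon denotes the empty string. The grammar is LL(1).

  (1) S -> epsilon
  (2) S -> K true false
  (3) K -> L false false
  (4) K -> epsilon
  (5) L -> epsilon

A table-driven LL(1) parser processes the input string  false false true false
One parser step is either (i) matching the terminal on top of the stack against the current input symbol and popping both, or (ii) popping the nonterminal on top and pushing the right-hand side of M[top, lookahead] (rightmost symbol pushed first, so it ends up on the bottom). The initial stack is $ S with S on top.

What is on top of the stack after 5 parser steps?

step 1: stack=$ S  input=false false true false $  — expand S -> K true false
step 2: stack=$ false true K  input=false false true false $  — expand K -> L false false
step 3: stack=$ false true false false L  input=false false true false $  — expand L -> epsilon
step 4: stack=$ false true false false  input=false false true false $  — match false
step 5: stack=$ false true false  input=false true false $  — match false
Stack after step 5: $ false true (top = true).

true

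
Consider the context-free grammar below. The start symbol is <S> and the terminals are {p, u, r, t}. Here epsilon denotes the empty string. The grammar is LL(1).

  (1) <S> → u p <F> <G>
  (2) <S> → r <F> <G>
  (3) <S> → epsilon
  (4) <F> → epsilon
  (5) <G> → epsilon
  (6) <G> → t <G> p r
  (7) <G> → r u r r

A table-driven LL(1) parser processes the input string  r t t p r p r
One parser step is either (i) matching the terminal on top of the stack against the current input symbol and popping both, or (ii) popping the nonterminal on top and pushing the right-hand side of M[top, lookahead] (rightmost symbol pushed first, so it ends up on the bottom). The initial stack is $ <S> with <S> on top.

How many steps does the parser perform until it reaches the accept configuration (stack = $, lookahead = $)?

step 1: stack=$ <S>  input=r t t p r p r $  — expand <S> → r <F> <G>
step 2: stack=$ <G> <F> r  input=r t t p r p r $  — match r
step 3: stack=$ <G> <F>  input=t t p r p r $  — expand <F> → epsilon
step 4: stack=$ <G>  input=t t p r p r $  — expand <G> → t <G> p r
step 5: stack=$ r p <G> t  input=t t p r p r $  — match t
step 6: stack=$ r p <G>  input=t p r p r $  — expand <G> → t <G> p r
step 7: stack=$ r p r p <G> t  input=t p r p r $  — match t
step 8: stack=$ r p r p <G>  input=p r p r $  — expand <G> → epsilon
step 9: stack=$ r p r p  input=p r p r $  — match p
step 10: stack=$ r p r  input=r p r $  — match r
step 11: stack=$ r p  input=p r $  — match p
step 12: stack=$ r  input=r $  — match r
Accept reached after 12 steps.

12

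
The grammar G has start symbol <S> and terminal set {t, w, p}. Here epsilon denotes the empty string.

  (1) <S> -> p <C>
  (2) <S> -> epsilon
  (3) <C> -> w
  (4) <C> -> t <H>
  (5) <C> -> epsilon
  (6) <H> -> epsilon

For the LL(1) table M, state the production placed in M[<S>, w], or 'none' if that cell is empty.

FIRST(<S>) = {epsilon, p}
FIRST(<C>) = {epsilon, t, w}
FIRST(<H>) = {epsilon}
FOLLOW(<S>) includes $ since <S> is the start symbol.
FOLLOW(<S>): <S> appears on no right-hand side. Thus FOLLOW(<S>) = {$}.
For <S> -> p <C>: FIRST(p <C>) = {p}, so it goes in M[<S>, t] for t ∈ {p}.
For <S> -> epsilon: FIRST(epsilon) = {epsilon}, so it goes in M[<S>, t] for t ∈ {}; since epsilon ∈ FIRST, also for every t ∈ FOLLOW(<S>) = {$}.
None of these place a production in M[<S>, w].

none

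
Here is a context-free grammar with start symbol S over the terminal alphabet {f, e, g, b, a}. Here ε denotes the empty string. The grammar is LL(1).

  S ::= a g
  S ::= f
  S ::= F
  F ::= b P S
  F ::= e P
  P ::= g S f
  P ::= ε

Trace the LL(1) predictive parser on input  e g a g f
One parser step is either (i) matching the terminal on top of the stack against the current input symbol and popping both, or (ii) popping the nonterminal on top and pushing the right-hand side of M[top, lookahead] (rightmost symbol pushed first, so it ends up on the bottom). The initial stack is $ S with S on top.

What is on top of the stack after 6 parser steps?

     Stack    Input        Action
  1  $ S      e g a g f $  expand S ::= F
  2  $ F      e g a g f $  expand F ::= e P
  3  $ P e    e g a g f $  match e
  4  $ P      g a g f $    expand P ::= g S f
  5  $ f S g  g a g f $    match g
  6  $ f S    a g f $      expand S ::= a g
Stack after step 6: $ f g a (top = a).

a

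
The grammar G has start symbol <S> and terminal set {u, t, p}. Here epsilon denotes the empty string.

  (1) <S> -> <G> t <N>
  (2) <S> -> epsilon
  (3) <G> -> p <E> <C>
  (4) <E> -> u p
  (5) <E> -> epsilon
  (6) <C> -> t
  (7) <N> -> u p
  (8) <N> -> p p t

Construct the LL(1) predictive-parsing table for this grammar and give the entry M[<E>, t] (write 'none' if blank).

FIRST(<G>): from <G>->p <E> <C> we get {p}. So FIRST(<G>) = {p}.
FIRST(<E>): from <E>->u p we get {u}; from <E>->epsilon we get {epsilon}. So FIRST(<E>) = {epsilon, u}.
FIRST(<C>): from <C>->t we get {t}. So FIRST(<C>) = {t}.
FIRST(<N>): from <N>->u p we get {u}; from <N>->p p t we get {p}. So FIRST(<N>) = {p, u}.
FIRST(<S>): from <S>-><G> t <N> we get {p}; from <S>->epsilon we get {epsilon}. So FIRST(<S>) = {epsilon, p}.
FOLLOW(<S>) includes $ since <S> is the start symbol.
FOLLOW(<E>): in <G>->p <E> <C>, <E> is followed by <C> with FIRST {t}. Thus FOLLOW(<E>) = {t}.
For <E> -> u p: FIRST(u p) = {u}, so it goes in M[<E>, t] for t ∈ {u}.
For <E> -> epsilon: FIRST(epsilon) = {epsilon}, so it goes in M[<E>, t] for t ∈ {}; since epsilon ∈ FIRST, also for every t ∈ FOLLOW(<E>) = {t}.

<E> -> epsilon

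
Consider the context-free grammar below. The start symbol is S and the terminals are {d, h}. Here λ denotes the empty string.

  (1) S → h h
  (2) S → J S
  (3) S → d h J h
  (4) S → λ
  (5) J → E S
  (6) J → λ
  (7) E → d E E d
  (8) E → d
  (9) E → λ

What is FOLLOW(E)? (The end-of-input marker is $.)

FIRST(E) = {λ, d}
FIRST(S) = {λ, d, h}  (via J S)
FIRST(J) = {λ, d, h}  (via E S)
FOLLOW(S) includes $ since S is the start symbol.
FOLLOW(S): in S→J S, the suffix after S is empty (adds nothing new); in J→E S, the suffix after S is empty, so FOLLOW(S) ⊇ FOLLOW(J) = {$, d, h}. Thus FOLLOW(S) = {$, d, h}.
FOLLOW(J): in S→J S, J is followed by S with FIRST {λ, d, h}; in S→J S, the suffix after J is nullable, so FOLLOW(J) ⊇ FOLLOW(S) = {$, d, h}; in S→d h J h, J is followed by h with FIRST {h}. Thus FOLLOW(J) = {$, d, h}.
FOLLOW(E): in J→E S, E is followed by S with FIRST {λ, d, h}; in J→E S, the suffix after E is nullable, so FOLLOW(E) ⊇ FOLLOW(J) = {$, d, h}; in E→d E E d (occurrence 1), E is followed by E d with FIRST {d}; in E→d E E d (occurrence 2), E is followed by d with FIRST {d}. Thus FOLLOW(E) = {$, d, h}.

{$, d, h}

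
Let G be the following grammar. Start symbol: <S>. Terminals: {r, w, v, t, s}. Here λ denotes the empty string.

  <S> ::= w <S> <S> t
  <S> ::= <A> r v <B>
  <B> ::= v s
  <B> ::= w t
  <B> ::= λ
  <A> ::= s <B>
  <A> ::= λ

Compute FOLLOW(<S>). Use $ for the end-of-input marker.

{$, r, s, t, w}

FIRST(<B>) = {λ, v, w}
FIRST(<A>) = {λ, s}
FIRST(<S>) = {r, s, w}  (via <A> r v <B>)
FOLLOW(<S>) includes $ since <S> is the start symbol.
FOLLOW(<S>): in <S>::=w <S> <S> t (occurrence 1), <S> is followed by <S> t with FIRST {r, s, w}; in <S>::=w <S> <S> t (occurrence 2), <S> is followed by t with FIRST {t}. Thus FOLLOW(<S>) = {$, r, s, t, w}.
FOLLOW(<A>): in <S>::=<A> r v <B>, <A> is followed by r v <B> with FIRST {r}. Thus FOLLOW(<A>) = {r}.
FOLLOW(<B>): in <S>::=<A> r v <B>, the suffix after <B> is empty, so FOLLOW(<B>) ⊇ FOLLOW(<S>) = {$, r, s, t, w}; in <A>::=s <B>, the suffix after <B> is empty, so FOLLOW(<B>) ⊇ FOLLOW(<A>) = {r}. Thus FOLLOW(<B>) = {$, r, s, t, w}.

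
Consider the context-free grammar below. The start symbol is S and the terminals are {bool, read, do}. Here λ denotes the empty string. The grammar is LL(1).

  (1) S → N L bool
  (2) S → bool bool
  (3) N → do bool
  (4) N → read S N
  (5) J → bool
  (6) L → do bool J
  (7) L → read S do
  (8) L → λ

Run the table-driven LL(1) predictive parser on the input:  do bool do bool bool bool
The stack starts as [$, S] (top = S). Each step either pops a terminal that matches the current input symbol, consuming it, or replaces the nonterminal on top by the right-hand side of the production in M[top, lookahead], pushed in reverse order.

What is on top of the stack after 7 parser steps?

     Stack             Input                        Action
  1  $ S               do bool do bool bool bool $  expand S → N L bool
  2  $ bool L N        do bool do bool bool bool $  expand N → do bool
  3  $ bool L bool do  do bool do bool bool bool $  match do
  4  $ bool L bool     bool do bool bool bool $     match bool
  5  $ bool L          do bool bool bool $          expand L → do bool J
  6  $ bool J bool do  do bool bool bool $          match do
  7  $ bool J bool     bool bool bool $             match bool
Stack after step 7: $ bool J (top = J).

J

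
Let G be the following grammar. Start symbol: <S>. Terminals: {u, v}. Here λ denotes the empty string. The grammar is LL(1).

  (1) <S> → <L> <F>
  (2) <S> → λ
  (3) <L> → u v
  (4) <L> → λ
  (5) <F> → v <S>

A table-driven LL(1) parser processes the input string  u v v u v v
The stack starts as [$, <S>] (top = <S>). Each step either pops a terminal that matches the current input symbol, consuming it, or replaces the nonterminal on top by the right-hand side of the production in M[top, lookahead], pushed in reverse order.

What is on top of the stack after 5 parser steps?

v

step 1: stack=$ <S>  input=u v v u v v $  — expand <S> → <L> <F>
step 2: stack=$ <F> <L>  input=u v v u v v $  — expand <L> → u v
step 3: stack=$ <F> v u  input=u v v u v v $  — match u
step 4: stack=$ <F> v  input=v v u v v $  — match v
step 5: stack=$ <F>  input=v u v v $  — expand <F> → v <S>
Stack after step 5: $ <S> v (top = v).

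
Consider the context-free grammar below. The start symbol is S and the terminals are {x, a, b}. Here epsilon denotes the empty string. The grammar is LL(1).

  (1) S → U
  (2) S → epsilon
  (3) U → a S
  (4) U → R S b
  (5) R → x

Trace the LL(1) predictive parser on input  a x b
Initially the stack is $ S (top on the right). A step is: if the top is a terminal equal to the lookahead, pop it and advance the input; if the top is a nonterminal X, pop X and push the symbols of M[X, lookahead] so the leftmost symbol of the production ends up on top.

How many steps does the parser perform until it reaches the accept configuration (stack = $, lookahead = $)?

     Stack    Input    Action
  1  $ S      a x b $  expand S → U
  2  $ U      a x b $  expand U → a S
  3  $ S a    a x b $  match a
  4  $ S      x b $    expand S → U
  5  $ U      x b $    expand U → R S b
  6  $ b S R  x b $    expand R → x
  7  $ b S x  x b $    match x
  8  $ b S    b $      expand S → epsilon
  9  $ b      b $      match b
Accept reached after 9 steps.

9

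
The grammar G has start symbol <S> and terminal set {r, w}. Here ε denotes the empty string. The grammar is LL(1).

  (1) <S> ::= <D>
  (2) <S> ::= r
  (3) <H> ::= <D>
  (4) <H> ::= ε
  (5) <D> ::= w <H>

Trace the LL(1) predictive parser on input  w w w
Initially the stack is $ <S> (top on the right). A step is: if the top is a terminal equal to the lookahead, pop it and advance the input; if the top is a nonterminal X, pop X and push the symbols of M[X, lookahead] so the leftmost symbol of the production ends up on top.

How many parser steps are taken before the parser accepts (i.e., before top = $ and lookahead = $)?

10

      Stack    Input    Action
   1  $ <S>    w w w $  expand <S> ::= <D>
   2  $ <D>    w w w $  expand <D> ::= w <H>
   3  $ <H> w  w w w $  match w
   4  $ <H>    w w $    expand <H> ::= <D>
   5  $ <D>    w w $    expand <D> ::= w <H>
   6  $ <H> w  w w $    match w
   7  $ <H>    w $      expand <H> ::= <D>
   8  $ <D>    w $      expand <D> ::= w <H>
   9  $ <H> w  w $      match w
  10  $ <H>    $        expand <H> ::= ε
Accept reached after 10 steps.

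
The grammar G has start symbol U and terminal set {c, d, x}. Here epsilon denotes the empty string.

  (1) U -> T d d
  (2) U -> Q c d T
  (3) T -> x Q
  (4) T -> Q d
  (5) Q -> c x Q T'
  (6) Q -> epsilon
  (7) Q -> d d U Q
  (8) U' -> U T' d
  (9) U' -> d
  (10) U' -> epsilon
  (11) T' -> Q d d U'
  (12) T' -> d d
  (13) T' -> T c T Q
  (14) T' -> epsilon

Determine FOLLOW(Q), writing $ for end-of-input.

{$, c, d, x}

FIRST(Q) = {epsilon, c, d}
FIRST(T) = {c, d, x}  (via Q d)
FIRST(U) = {c, d, x}  (via T d d, Q c d T)
FIRST(T') = {epsilon, c, d, x}  (via Q d d U', T c T Q)
FIRST(U') = {epsilon, c, d, x}  (via U T' d)
FOLLOW(U) includes $ since U is the start symbol.
FOLLOW(U): in Q->d d U Q, U is followed by Q with FIRST {epsilon, c, d}; in Q->d d U Q, the suffix after U is nullable, so FOLLOW(U) ⊇ FOLLOW(Q) = {$, c, d, x}; in U'->U T' d, U is followed by T' d with FIRST {c, d, x}. Thus FOLLOW(U) = {$, c, d, x}.
FOLLOW(T): in U->T d d, T is followed by d d with FIRST {d}; in U->Q c d T, the suffix after T is empty, so FOLLOW(T) ⊇ FOLLOW(U) = {$, c, d, x}; in T'->T c T Q (occurrence 1), T is followed by c T Q with FIRST {c}; in T'->T c T Q (occurrence 2), T is followed by Q with FIRST {epsilon, c, d}; in T'->T c T Q (occurrence 2), the suffix after T is nullable, so FOLLOW(T) ⊇ FOLLOW(T') = {$, c, d, x}. Thus FOLLOW(T) = {$, c, d, x}.
FOLLOW(Q): in U->Q c d T, Q is followed by c d T with FIRST {c}; in T->x Q, the suffix after Q is empty, so FOLLOW(Q) ⊇ FOLLOW(T) = {$, c, d, x}; in T->Q d, Q is followed by d with FIRST {d}; in Q->c x Q T', Q is followed by T' with FIRST {epsilon, c, d, x}; in Q->c x Q T', the suffix after Q is nullable (adds nothing new); in Q->d d U Q, the suffix after Q is empty (adds nothing new); in T'->Q d d U', Q is followed by d d U' with FIRST {d}; in T'->T c T Q, the suffix after Q is empty, so FOLLOW(Q) ⊇ FOLLOW(T') = {$, c, d, x}. Thus FOLLOW(Q) = {$, c, d, x}.
FOLLOW(T'): in Q->c x Q T', the suffix after T' is empty, so FOLLOW(T') ⊇ FOLLOW(Q) = {$, c, d, x}; in U'->U T' d, T' is followed by d with FIRST {d}. Thus FOLLOW(T') = {$, c, d, x}.
FOLLOW(U'): in T'->Q d d U', the suffix after U' is empty, so FOLLOW(U') ⊇ FOLLOW(T') = {$, c, d, x}. Thus FOLLOW(U') = {$, c, d, x}.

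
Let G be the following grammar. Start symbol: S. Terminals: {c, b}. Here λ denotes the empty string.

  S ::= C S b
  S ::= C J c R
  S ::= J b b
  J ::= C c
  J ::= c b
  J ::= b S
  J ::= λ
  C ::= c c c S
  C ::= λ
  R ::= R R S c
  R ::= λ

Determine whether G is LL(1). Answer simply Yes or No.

No

FIRST(S) = {b, c}
FIRST(J) = {λ, b, c}
FIRST(C) = {λ, c}
FIRST(R) = {λ, b, c}
FOLLOW(S) = {$, b, c}
FOLLOW(J) = {b, c}
FOLLOW(C) = {b, c}
FOLLOW(R) = {$, b, c}
Cell M[C, c] receives both C ::= c c c S and C ::= λ — the grammar is not LL(1).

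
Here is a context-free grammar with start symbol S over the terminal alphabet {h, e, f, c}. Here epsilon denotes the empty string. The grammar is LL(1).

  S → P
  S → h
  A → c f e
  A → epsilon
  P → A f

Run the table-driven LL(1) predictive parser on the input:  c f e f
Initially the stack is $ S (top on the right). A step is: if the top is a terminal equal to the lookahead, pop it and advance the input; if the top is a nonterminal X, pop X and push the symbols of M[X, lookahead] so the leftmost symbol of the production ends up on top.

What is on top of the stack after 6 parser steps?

step 1: stack=$ S  input=c f e f $  — expand S → P
step 2: stack=$ P  input=c f e f $  — expand P → A f
step 3: stack=$ f A  input=c f e f $  — expand A → c f e
step 4: stack=$ f e f c  input=c f e f $  — match c
step 5: stack=$ f e f  input=f e f $  — match f
step 6: stack=$ f e  input=e f $  — match e
Stack after step 6: $ f (top = f).

f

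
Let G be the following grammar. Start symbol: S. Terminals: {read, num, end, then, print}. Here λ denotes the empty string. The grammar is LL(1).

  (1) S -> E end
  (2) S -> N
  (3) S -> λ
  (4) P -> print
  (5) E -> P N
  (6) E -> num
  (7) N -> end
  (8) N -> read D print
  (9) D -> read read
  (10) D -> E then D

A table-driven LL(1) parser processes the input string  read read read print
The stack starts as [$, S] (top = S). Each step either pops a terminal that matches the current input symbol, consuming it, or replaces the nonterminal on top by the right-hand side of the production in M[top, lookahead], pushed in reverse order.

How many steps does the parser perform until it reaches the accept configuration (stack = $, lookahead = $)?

     Stack              Input                   Action
  1  $ S                read read read print $  expand S -> N
  2  $ N                read read read print $  expand N -> read D print
  3  $ print D read     read read read print $  match read
  4  $ print D          read read print $       expand D -> read read
  5  $ print read read  read read print $       match read
  6  $ print read       read print $            match read
  7  $ print            print $                 match print
Accept reached after 7 steps.

7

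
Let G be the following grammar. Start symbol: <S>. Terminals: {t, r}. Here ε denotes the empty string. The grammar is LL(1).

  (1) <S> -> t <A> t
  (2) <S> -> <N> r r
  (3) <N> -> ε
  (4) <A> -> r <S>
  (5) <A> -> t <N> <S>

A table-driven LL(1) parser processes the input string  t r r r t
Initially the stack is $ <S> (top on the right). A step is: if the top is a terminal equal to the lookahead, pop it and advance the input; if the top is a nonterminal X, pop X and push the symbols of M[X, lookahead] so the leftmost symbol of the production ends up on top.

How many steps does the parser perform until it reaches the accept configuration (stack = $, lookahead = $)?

9

     Stack        Input        Action
  1  $ <S>        t r r r t $  expand <S> -> t <A> t
  2  $ t <A> t    t r r r t $  match t
  3  $ t <A>      r r r t $    expand <A> -> r <S>
  4  $ t <S> r    r r r t $    match r
  5  $ t <S>      r r t $      expand <S> -> <N> r r
  6  $ t r r <N>  r r t $      expand <N> -> ε
  7  $ t r r      r r t $      match r
  8  $ t r        r t $        match r
  9  $ t          t $          match t
Accept reached after 9 steps.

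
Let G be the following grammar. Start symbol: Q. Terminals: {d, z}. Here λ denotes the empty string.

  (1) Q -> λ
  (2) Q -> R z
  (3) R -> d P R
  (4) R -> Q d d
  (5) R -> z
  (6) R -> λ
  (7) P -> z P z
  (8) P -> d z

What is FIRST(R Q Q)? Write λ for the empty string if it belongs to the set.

FIRST(P) = {d, z}
FIRST(Q) = {λ, d, z}  (via R z)
FIRST(R) = {λ, d, z}  (via Q d d)
FIRST(R Q Q): take FIRST of each symbol in turn, carrying on past any symbol whose FIRST contains λ; result {λ, d, z}.

{λ, d, z}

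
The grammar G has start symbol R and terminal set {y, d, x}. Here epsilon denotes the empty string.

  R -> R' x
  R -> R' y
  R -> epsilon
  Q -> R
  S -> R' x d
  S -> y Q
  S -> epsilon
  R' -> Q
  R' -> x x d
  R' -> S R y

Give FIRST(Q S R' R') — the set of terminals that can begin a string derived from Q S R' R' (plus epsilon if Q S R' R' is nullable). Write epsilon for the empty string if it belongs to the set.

FIRST(R) = {epsilon, x, y}  (via R' x, R' y)
FIRST(Q) = {epsilon, x, y}  (via R)
FIRST(S) = {epsilon, x, y}  (via R' x d)
FIRST(R') = {epsilon, x, y}  (via Q, S R y)
FIRST(Q S R' R'): take FIRST of each symbol in turn, carrying on past any symbol whose FIRST contains epsilon; result {epsilon, x, y}.

{epsilon, x, y}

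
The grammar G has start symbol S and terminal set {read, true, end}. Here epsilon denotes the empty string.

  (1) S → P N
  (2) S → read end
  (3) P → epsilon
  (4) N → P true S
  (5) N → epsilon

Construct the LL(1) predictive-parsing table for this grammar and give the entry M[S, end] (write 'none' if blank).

FIRST(P) = {epsilon}
FIRST(N) = {epsilon, true}  (via P true S)
FIRST(S) = {epsilon, read, true}  (via P N)
FOLLOW(S) includes $ since S is the start symbol.
FOLLOW(S): in N→P true S, the suffix after S is empty, so FOLLOW(S) ⊇ FOLLOW(N) = {$}. Thus FOLLOW(S) = {$}.
FOLLOW(N): in S→P N, the suffix after N is empty, so FOLLOW(N) ⊇ FOLLOW(S) = {$}. Thus FOLLOW(N) = {$}.
For S → P N: FIRST(P N) = {epsilon, true}, so it goes in M[S, t] for t ∈ {true}; since epsilon ∈ FIRST, also for every t ∈ FOLLOW(S) = {$}.
For S → read end: FIRST(read end) = {read}, so it goes in M[S, t] for t ∈ {read}.
None of these place a production in M[S, end].

none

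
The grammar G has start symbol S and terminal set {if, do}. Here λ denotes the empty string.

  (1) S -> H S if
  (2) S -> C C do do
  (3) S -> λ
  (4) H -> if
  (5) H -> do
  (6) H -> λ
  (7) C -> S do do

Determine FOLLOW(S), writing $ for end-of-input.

FIRST(H) = {λ, do, if}
FIRST(S) = {λ, do, if}  (via H S if, C C do do)
FIRST(C) = {do, if}  (via S do do)
FOLLOW(S) includes $ since S is the start symbol.
FOLLOW(S): in S->H S if, S is followed by if with FIRST {if}; in C->S do do, S is followed by do do with FIRST {do}. Thus FOLLOW(S) = {$, do, if}.
FOLLOW(H): in S->H S if, H is followed by S if with FIRST {do, if}. Thus FOLLOW(H) = {do, if}.
FOLLOW(C): in S->C C do do (occurrence 1), C is followed by C do do with FIRST {do, if}; in S->C C do do (occurrence 2), C is followed by do do with FIRST {do}. Thus FOLLOW(C) = {do, if}.

{$, do, if}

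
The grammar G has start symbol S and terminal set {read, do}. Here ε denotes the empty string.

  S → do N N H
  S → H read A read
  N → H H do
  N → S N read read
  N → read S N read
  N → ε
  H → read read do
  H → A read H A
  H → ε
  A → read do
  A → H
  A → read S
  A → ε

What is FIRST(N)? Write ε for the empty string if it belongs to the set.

{ε, do, read}

FIRST(S): from S→do N N H we get {do}; from S→H read A read we get {read}. So FIRST(S) = {do, read}.
FIRST(N): from N→H H do we get {do, read}; from N→S N read read we get {do, read}; from N→read S N read we get {read}; from N→ε we get {ε}. So FIRST(N) = {ε, do, read}.
FIRST(H): from H→read read do we get {read}; from H→A read H A we get {read}; from H→ε we get {ε}. So FIRST(H) = {ε, read}.
FIRST(A): from A→read do we get {read}; from A→H we get {ε, read}; from A→read S we get {read}; from A→ε we get {ε}. So FIRST(A) = {ε, read}.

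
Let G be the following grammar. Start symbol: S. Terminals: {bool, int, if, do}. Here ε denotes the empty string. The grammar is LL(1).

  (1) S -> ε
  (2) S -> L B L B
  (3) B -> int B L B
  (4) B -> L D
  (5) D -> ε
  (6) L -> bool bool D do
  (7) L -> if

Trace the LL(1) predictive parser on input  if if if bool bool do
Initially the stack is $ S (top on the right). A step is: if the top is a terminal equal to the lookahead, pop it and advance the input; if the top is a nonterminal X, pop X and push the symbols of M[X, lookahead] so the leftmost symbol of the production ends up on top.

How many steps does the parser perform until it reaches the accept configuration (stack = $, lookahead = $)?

16

step 1: stack=$ S  input=if if if bool bool do $  — expand S -> L B L B
step 2: stack=$ B L B L  input=if if if bool bool do $  — expand L -> if
step 3: stack=$ B L B if  input=if if if bool bool do $  — match if
step 4: stack=$ B L B  input=if if bool bool do $  — expand B -> L D
step 5: stack=$ B L D L  input=if if bool bool do $  — expand L -> if
step 6: stack=$ B L D if  input=if if bool bool do $  — match if
step 7: stack=$ B L D  input=if bool bool do $  — expand D -> ε
step 8: stack=$ B L  input=if bool bool do $  — expand L -> if
step 9: stack=$ B if  input=if bool bool do $  — match if
step 10: stack=$ B  input=bool bool do $  — expand B -> L D
step 11: stack=$ D L  input=bool bool do $  — expand L -> bool bool D do
step 12: stack=$ D do D bool bool  input=bool bool do $  — match bool
step 13: stack=$ D do D bool  input=bool do $  — match bool
step 14: stack=$ D do D  input=do $  — expand D -> ε
step 15: stack=$ D do  input=do $  — match do
step 16: stack=$ D  input=$  — expand D -> ε
Accept reached after 16 steps.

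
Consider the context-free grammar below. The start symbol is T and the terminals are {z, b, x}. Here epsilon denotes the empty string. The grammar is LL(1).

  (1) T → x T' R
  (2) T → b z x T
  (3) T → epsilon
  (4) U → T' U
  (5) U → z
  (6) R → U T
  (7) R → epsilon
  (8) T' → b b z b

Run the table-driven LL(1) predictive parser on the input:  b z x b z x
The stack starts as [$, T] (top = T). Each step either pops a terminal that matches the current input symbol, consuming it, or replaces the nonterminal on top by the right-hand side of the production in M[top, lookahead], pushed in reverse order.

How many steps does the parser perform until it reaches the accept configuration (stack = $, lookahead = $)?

step 1: stack=$ T  input=b z x b z x $  — expand T → b z x T
step 2: stack=$ T x z b  input=b z x b z x $  — match b
step 3: stack=$ T x z  input=z x b z x $  — match z
step 4: stack=$ T x  input=x b z x $  — match x
step 5: stack=$ T  input=b z x $  — expand T → b z x T
step 6: stack=$ T x z b  input=b z x $  — match b
step 7: stack=$ T x z  input=z x $  — match z
step 8: stack=$ T x  input=x $  — match x
step 9: stack=$ T  input=$  — expand T → epsilon
Accept reached after 9 steps.

9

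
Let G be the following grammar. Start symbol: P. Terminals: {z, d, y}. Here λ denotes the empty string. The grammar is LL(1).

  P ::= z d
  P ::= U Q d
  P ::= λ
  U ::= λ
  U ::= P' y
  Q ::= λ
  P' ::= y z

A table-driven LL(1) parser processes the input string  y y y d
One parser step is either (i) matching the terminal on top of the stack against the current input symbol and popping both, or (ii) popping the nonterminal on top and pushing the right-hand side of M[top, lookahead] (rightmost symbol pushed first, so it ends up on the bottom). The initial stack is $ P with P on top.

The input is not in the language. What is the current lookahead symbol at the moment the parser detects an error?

y

step 1: stack=$ P  input=y y y d $  — expand P ::= U Q d
step 2: stack=$ d Q U  input=y y y d $  — expand U ::= P' y
step 3: stack=$ d Q y P'  input=y y y d $  — expand P' ::= y z
step 4: stack=$ d Q y z y  input=y y y d $  — match y
step 5: stack=$ d Q y z  input=y y d $  — error: top is terminal z but lookahead is y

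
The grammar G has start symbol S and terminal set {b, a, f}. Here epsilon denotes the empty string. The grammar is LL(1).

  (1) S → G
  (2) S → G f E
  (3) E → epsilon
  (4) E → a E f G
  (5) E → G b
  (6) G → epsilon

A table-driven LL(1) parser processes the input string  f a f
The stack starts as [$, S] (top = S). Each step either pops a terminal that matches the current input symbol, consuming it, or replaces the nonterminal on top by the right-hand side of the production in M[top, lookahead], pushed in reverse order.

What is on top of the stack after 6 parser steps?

f

step 1: stack=$ S  input=f a f $  — expand S → G f E
step 2: stack=$ E f G  input=f a f $  — expand G → epsilon
step 3: stack=$ E f  input=f a f $  — match f
step 4: stack=$ E  input=a f $  — expand E → a E f G
step 5: stack=$ G f E a  input=a f $  — match a
step 6: stack=$ G f E  input=f $  — expand E → epsilon
Stack after step 6: $ G f (top = f).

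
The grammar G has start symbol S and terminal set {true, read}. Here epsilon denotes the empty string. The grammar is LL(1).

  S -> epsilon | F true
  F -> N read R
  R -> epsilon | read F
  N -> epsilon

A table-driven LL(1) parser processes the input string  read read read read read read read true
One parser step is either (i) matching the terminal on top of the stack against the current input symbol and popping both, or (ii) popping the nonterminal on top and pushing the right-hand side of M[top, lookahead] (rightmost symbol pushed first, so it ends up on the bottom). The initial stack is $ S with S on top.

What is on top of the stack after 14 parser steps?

step 1: stack=$ S  input=read read read read read read read true $  — expand S -> F true
step 2: stack=$ true F  input=read read read read read read read true $  — expand F -> N read R
step 3: stack=$ true R read N  input=read read read read read read read true $  — expand N -> epsilon
step 4: stack=$ true R read  input=read read read read read read read true $  — match read
step 5: stack=$ true R  input=read read read read read read true $  — expand R -> read F
step 6: stack=$ true F read  input=read read read read read read true $  — match read
step 7: stack=$ true F  input=read read read read read true $  — expand F -> N read R
step 8: stack=$ true R read N  input=read read read read read true $  — expand N -> epsilon
step 9: stack=$ true R read  input=read read read read read true $  — match read
step 10: stack=$ true R  input=read read read read true $  — expand R -> read F
step 11: stack=$ true F read  input=read read read read true $  — match read
step 12: stack=$ true F  input=read read read true $  — expand F -> N read R
step 13: stack=$ true R read N  input=read read read true $  — expand N -> epsilon
step 14: stack=$ true R read  input=read read read true $  — match read
Stack after step 14: $ true R (top = R).

R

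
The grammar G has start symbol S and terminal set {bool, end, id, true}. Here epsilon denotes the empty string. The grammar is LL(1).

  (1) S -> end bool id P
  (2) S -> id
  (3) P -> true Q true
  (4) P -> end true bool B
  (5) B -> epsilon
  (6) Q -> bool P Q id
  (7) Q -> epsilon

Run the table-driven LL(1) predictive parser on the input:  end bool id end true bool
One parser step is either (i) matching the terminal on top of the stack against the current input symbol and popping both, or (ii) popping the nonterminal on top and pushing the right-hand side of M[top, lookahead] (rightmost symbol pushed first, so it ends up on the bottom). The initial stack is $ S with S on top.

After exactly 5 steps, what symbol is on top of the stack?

step 1: stack=$ S  input=end bool id end true bool $  — expand S -> end bool id P
step 2: stack=$ P id bool end  input=end bool id end true bool $  — match end
step 3: stack=$ P id bool  input=bool id end true bool $  — match bool
step 4: stack=$ P id  input=id end true bool $  — match id
step 5: stack=$ P  input=end true bool $  — expand P -> end true bool B
Stack after step 5: $ B bool true end (top = end).

end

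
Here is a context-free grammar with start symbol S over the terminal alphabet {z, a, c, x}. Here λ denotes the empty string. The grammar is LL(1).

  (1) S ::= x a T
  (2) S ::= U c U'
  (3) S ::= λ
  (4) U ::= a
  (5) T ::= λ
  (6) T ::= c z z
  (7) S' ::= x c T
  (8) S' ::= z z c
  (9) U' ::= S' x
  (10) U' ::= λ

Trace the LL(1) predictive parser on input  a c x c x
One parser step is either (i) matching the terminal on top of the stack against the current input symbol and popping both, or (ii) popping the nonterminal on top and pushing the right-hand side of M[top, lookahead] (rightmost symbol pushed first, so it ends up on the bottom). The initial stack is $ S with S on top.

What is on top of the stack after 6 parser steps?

x

step 1: stack=$ S  input=a c x c x $  — expand S ::= U c U'
step 2: stack=$ U' c U  input=a c x c x $  — expand U ::= a
step 3: stack=$ U' c a  input=a c x c x $  — match a
step 4: stack=$ U' c  input=c x c x $  — match c
step 5: stack=$ U'  input=x c x $  — expand U' ::= S' x
step 6: stack=$ x S'  input=x c x $  — expand S' ::= x c T
Stack after step 6: $ x T c x (top = x).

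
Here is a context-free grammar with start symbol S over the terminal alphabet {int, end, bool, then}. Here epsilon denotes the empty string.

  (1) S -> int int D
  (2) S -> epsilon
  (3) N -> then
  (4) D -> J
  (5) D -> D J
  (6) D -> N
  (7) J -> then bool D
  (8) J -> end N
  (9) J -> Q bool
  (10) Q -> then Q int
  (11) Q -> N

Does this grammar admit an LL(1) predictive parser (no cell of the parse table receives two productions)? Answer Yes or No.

FIRST(S) = {epsilon, int}
FIRST(N) = {then}
FIRST(D) = {end, then}
FIRST(J) = {end, then}
FIRST(Q) = {then}
FOLLOW(S) = {$}
FOLLOW(N) = {$, bool, end, int, then}
FOLLOW(D) = {$, end, then}
FOLLOW(J) = {$, end, then}
FOLLOW(Q) = {bool, int}
Cell M[D, end] receives both D -> J and D -> D J — the grammar is not LL(1).

No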